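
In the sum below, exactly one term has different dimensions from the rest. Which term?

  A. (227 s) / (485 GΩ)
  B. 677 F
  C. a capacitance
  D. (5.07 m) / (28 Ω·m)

Expand each in SI base units:
  A. [s] / [kg·m²·s⁻³·A⁻²] = kg⁻¹·m⁻²·s⁴·A²
  B. F = C·V⁻¹ = kg⁻¹·m⁻²·s⁴·A²
  C. [capacitance] = kg⁻¹·m⁻²·s⁴·A²
  D. [m] / [kg·m³·s⁻³·A⁻²] = kg⁻¹·m⁻²·s³·A²
All reduce to kg⁻¹·m⁻²·s⁴·A² except D., which is kg⁻¹·m⁻²·s³·A².

D.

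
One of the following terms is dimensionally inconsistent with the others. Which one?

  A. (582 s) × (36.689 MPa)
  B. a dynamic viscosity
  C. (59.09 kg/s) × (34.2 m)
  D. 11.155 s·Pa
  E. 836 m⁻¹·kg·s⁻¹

C.

Reduce each to base SI dimensions:
  A. [s] · [kg·m⁻¹·s⁻²] = kg·m⁻¹·s⁻¹
  B. [dynamic viscosity] = kg·m⁻¹·s⁻¹
  C. [kg·s⁻¹] · [m] = kg·m·s⁻¹
  D. Pa·s = N·m⁻²·s = kg·m⁻¹·s⁻¹
  E. kg·m⁻¹·s⁻¹
All reduce to kg·m⁻¹·s⁻¹ except C., which is kg·m·s⁻¹.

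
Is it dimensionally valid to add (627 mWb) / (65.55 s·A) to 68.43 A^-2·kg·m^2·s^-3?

Yes

Work out the base dimensions of each:
  (627 mWb) / (65.55 s·A):  [kg·m²·s⁻²·A⁻¹] / [s·A] = kg·m²·s⁻³·A⁻²
  68.43 A^-2·kg·m^2·s^-3:  kg·m²·s⁻³·A⁻²
Both are kg·m²·s⁻³·A⁻², so they have the same dimensions and can be added.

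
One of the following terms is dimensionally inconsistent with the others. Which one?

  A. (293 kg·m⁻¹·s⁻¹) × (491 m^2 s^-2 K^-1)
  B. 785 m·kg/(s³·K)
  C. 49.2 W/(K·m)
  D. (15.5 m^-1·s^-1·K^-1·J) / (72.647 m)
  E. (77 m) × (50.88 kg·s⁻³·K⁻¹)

D.

In SI base units:
  A. [kg·m⁻¹·s⁻¹] · [m²·s⁻²·K⁻¹] = kg·m·s⁻³·K⁻¹
  B. kg·m·s⁻³·K⁻¹
  C. W·m⁻¹·K⁻¹ = J·s⁻¹·m⁻¹·K⁻¹ = kg·m·s⁻³·K⁻¹
  D. [kg·m·s⁻³·K⁻¹] / [m] = kg·s⁻³·K⁻¹
  E. [m] · [kg·s⁻³·K⁻¹] = kg·m·s⁻³·K⁻¹
All reduce to kg·m·s⁻³·K⁻¹ except D., which is kg·s⁻³·K⁻¹.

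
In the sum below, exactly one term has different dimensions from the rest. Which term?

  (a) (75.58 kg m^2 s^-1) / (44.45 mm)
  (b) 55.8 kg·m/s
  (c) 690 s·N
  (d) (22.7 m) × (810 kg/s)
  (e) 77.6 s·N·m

(e)

Reduce each to base SI dimensions:
  (a) [kg·m²·s⁻¹] / [m] = kg·m·s⁻¹
  (b) kg·m·s⁻¹
  (c) N·s = kg·m·s⁻²·s = kg·m·s⁻¹
  (d) [m] · [kg·s⁻¹] = kg·m·s⁻¹
  (e) N·m·s = kg·m·s⁻²·m·s = kg·m²·s⁻¹
All reduce to kg·m·s⁻¹ except (e), which is kg·m²·s⁻¹.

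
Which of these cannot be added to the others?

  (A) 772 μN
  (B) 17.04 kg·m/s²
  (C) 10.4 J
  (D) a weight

(C)

Dimensions:
  (A) N = kg·m·s⁻²
  (B) kg·m·s⁻²
  (C) J = N·m = kg·m²·s⁻²
  (D) [weight] = kg·m·s⁻²
All reduce to kg·m·s⁻² except (C), which is kg·m²·s⁻².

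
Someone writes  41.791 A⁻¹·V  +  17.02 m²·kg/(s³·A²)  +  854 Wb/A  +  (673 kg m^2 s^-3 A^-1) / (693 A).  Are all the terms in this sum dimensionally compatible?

Expand each in SI base units:
  41.791 A⁻¹·V:  V·A⁻¹ = J·C⁻¹·A⁻¹ = kg·m²·s⁻³·A⁻²
  17.02 m²·kg/(s³·A²):  kg·m²·s⁻³·A⁻²
  854 Wb/A:  Wb·A⁻¹ = V·s·A⁻¹ = kg·m²·s⁻²·A⁻²
  (673 kg m^2 s^-3 A^-1) / (693 A):  [kg·m²·s⁻³·A⁻¹] / [A] = kg·m²·s⁻³·A⁻²
The terms do not share a single dimension (kg·m²·s⁻²·A⁻² vs kg·m²·s⁻³·A⁻²).

No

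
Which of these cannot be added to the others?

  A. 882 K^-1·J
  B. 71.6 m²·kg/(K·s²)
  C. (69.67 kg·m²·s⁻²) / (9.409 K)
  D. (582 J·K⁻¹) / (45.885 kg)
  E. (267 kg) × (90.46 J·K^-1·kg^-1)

D.

In SI base units:
  A. J·K⁻¹ = N·m·K⁻¹ = kg·m²·s⁻²·K⁻¹
  B. kg·m²·s⁻²·K⁻¹
  C. [kg·m²·s⁻²] / [K] = kg·m²·s⁻²·K⁻¹
  D. [kg·m²·s⁻²·K⁻¹] / [kg] = m²·s⁻²·K⁻¹
  E. [kg] · [m²·s⁻²·K⁻¹] = kg·m²·s⁻²·K⁻¹
All reduce to kg·m²·s⁻²·K⁻¹ except D., which is m²·s⁻²·K⁻¹.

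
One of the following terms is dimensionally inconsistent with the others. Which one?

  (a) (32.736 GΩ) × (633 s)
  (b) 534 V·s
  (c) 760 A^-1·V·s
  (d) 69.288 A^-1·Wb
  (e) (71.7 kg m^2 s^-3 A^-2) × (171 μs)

In SI base units:
  (a) [kg·m²·s⁻³·A⁻²] · [s] = kg·m²·s⁻²·A⁻²
  (b) V·s = J·C⁻¹·s = kg·m²·s⁻²·A⁻¹
  (c) V·s·A⁻¹ = J·C⁻¹·s·A⁻¹ = kg·m²·s⁻²·A⁻²
  (d) Wb·A⁻¹ = V·s·A⁻¹ = kg·m²·s⁻²·A⁻²
  (e) [kg·m²·s⁻³·A⁻²] · [s] = kg·m²·s⁻²·A⁻²
All reduce to kg·m²·s⁻²·A⁻² except (b), which is kg·m²·s⁻²·A⁻¹.

(b)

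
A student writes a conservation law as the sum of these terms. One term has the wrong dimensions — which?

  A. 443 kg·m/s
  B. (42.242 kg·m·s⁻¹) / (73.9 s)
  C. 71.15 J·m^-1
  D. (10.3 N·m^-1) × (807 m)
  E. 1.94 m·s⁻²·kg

A.

Expand each in SI base units:
  A. kg·m·s⁻¹
  B. [kg·m·s⁻¹] / [s] = kg·m·s⁻²
  C. J·m⁻¹ = N·m·m⁻¹ = kg·m·s⁻²
  D. [kg·s⁻²] · [m] = kg·m·s⁻²
  E. kg·m·s⁻²
All reduce to kg·m·s⁻² except A., which is kg·m·s⁻¹.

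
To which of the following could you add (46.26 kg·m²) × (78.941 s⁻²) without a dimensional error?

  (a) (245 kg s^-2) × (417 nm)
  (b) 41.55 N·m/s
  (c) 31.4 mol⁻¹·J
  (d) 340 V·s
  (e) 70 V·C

Reference: [kg·m²] · [s⁻²] = kg·m²·s⁻².
Each option:
  (a) [kg·s⁻²] · [m] = kg·m·s⁻²
  (b) N·m·s⁻¹ = kg·m·s⁻²·m·s⁻¹ = kg·m²·s⁻³
  (c) J·mol⁻¹ = N·m·mol⁻¹ = kg·m²·s⁻²·mol⁻¹
  (d) V·s = J·C⁻¹·s = kg·m²·s⁻²·A⁻¹
  (e) C·V = s·A·J·C⁻¹ = kg·m²·s⁻²  ← same
Only (e) matches kg·m²·s⁻².

(e)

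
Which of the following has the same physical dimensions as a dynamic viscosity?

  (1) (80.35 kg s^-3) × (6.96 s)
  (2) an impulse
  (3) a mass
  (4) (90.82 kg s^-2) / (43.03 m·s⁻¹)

Reference: [dynamic viscosity] = kg·m⁻¹·s⁻¹.
Each option:
  (1) [kg·s⁻³] · [s] = kg·s⁻²
  (2) [impulse] = kg·m·s⁻¹
  (3) [mass] = kg
  (4) [kg·s⁻²] / [m·s⁻¹] = kg·m⁻¹·s⁻¹  ← same
Only (4) matches kg·m⁻¹·s⁻¹.

(4)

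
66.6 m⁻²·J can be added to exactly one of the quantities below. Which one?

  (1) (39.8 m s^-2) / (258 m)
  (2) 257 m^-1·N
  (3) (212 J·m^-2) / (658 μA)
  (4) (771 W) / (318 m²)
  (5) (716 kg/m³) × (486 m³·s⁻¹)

(2)

Reference: J·m⁻² = N·m·m⁻² = kg·s⁻².
Each option:
  (1) [m·s⁻²] / [m] = s⁻²
  (2) N·m⁻¹ = kg·m·s⁻²·m⁻¹ = kg·s⁻²  ← same
  (3) [kg·s⁻²] / [A] = kg·s⁻²·A⁻¹
  (4) [kg·m²·s⁻³] / [m²] = kg·s⁻³
  (5) [kg·m⁻³] · [m³·s⁻¹] = kg·s⁻¹
Only (2) matches kg·s⁻².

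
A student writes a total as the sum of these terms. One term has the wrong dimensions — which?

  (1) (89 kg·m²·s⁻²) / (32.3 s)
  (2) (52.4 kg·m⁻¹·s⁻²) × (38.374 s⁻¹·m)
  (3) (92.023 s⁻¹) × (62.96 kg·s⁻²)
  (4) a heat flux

Expand each in SI base units:
  (1) [kg·m²·s⁻²] / [s] = kg·m²·s⁻³
  (2) [kg·m⁻¹·s⁻²] · [m·s⁻¹] = kg·s⁻³
  (3) [s⁻¹] · [kg·s⁻²] = kg·s⁻³
  (4) [heat flux] = kg·s⁻³
All reduce to kg·s⁻³ except (1), which is kg·m²·s⁻³.

(1)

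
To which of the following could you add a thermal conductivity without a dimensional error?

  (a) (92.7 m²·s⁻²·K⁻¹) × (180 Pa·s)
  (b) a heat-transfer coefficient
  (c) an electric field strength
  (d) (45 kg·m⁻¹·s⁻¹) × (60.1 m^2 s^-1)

(a)

Reference: [thermal conductivity] = kg·m·s⁻³·K⁻¹.
Each option:
  (a) [m²·s⁻²·K⁻¹] · [kg·m⁻¹·s⁻¹] = kg·m·s⁻³·K⁻¹  ← same
  (b) [heat-transfer coefficient] = kg·s⁻³·K⁻¹
  (c) [electric field strength] = kg·m·s⁻³·A⁻¹
  (d) [kg·m⁻¹·s⁻¹] · [m²·s⁻¹] = kg·m·s⁻²
Only (a) matches kg·m·s⁻³·K⁻¹.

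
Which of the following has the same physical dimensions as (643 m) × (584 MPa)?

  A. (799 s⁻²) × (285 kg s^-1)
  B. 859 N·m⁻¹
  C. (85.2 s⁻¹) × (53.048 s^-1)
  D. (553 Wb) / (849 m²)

B.

Reference: [m] · [kg·m⁻¹·s⁻²] = kg·s⁻².
Each option:
  A. [s⁻²] · [kg·s⁻¹] = kg·s⁻³
  B. N·m⁻¹ = kg·m·s⁻²·m⁻¹ = kg·s⁻²  ← same
  C. [s⁻¹] · [s⁻¹] = s⁻²
  D. [kg·m²·s⁻²·A⁻¹] / [m²] = kg·s⁻²·A⁻¹
Only B. matches kg·s⁻².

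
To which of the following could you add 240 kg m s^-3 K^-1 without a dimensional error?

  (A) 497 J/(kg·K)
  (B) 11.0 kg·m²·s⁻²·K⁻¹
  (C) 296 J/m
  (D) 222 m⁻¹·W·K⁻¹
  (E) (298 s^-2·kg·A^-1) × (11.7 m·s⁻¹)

(D)

Reference: kg·m·s⁻³·K⁻¹.
Each option:
  (A) J·kg⁻¹·K⁻¹ = N·m·kg⁻¹·K⁻¹ = m²·s⁻²·K⁻¹
  (B) kg·m²·s⁻²·K⁻¹
  (C) J·m⁻¹ = N·m·m⁻¹ = kg·m·s⁻²
  (D) W·m⁻¹·K⁻¹ = J·s⁻¹·m⁻¹·K⁻¹ = kg·m·s⁻³·K⁻¹  ← same
  (E) [kg·s⁻²·A⁻¹] · [m·s⁻¹] = kg·m·s⁻³·A⁻¹
Only (D) matches kg·m·s⁻³·K⁻¹.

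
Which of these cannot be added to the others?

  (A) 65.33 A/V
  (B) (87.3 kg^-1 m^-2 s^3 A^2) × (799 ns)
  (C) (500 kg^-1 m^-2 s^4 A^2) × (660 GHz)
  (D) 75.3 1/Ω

(B)

In SI base units:
  (A) A·V⁻¹ = A·(J·C⁻¹)⁻¹ = kg⁻¹·m⁻²·s³·A²
  (B) [kg⁻¹·m⁻²·s³·A²] · [s] = kg⁻¹·m⁻²·s⁴·A²
  (C) [kg⁻¹·m⁻²·s⁴·A²] · [s⁻¹] = kg⁻¹·m⁻²·s³·A²
  (D) Ω⁻¹ = (V·A⁻¹)⁻¹ = kg⁻¹·m⁻²·s³·A²
All reduce to kg⁻¹·m⁻²·s³·A² except (B), which is kg⁻¹·m⁻²·s⁴·A².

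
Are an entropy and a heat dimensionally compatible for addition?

No

Expand each in SI base units:
  an entropy:  [entropy] = kg·m²·s⁻²·K⁻¹
  a heat:  [heat] = kg·m²·s⁻²
kg·m²·s⁻²·K⁻¹ ≠ kg·m²·s⁻², so they cannot be added.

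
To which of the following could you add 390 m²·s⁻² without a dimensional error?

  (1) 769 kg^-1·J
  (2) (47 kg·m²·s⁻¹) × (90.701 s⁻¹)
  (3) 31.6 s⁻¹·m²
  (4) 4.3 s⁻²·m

(1)

Reference: m²·s⁻².
Each option:
  (1) J·kg⁻¹ = N·m·kg⁻¹ = m²·s⁻²  ← same
  (2) [kg·m²·s⁻¹] · [s⁻¹] = kg·m²·s⁻²
  (3) m²·s⁻¹
  (4) m·s⁻²
Only (1) matches m²·s⁻².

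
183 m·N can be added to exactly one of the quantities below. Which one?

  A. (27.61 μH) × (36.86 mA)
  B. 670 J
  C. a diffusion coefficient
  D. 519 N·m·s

B.

Reference: N·m = kg·m·s⁻²·m = kg·m²·s⁻².
Each option:
  A. [kg·m²·s⁻²·A⁻²] · [A] = kg·m²·s⁻²·A⁻¹
  B. J = N·m = kg·m²·s⁻²  ← same
  C. [diffusion coefficient] = m²·s⁻¹
  D. N·m·s = kg·m·s⁻²·m·s = kg·m²·s⁻¹
Only B. matches kg·m²·s⁻².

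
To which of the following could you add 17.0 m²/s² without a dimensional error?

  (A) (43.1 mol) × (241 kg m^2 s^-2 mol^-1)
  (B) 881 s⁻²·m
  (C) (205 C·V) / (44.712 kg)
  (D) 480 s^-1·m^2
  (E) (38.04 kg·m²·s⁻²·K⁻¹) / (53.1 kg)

(C)

Reference: m²·s⁻².
Each option:
  (A) [mol] · [kg·m²·s⁻²·mol⁻¹] = kg·m²·s⁻²
  (B) m·s⁻²
  (C) [kg·m²·s⁻²] / [kg] = m²·s⁻²  ← same
  (D) m²·s⁻¹
  (E) [kg·m²·s⁻²·K⁻¹] / [kg] = m²·s⁻²·K⁻¹
Only (C) matches m²·s⁻².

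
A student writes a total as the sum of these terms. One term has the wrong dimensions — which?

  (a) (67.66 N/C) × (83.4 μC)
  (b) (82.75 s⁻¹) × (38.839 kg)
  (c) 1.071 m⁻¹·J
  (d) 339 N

Work out the base dimensions of each:
  (a) [kg·m·s⁻³·A⁻¹] · [s·A] = kg·m·s⁻²
  (b) [s⁻¹] · [kg] = kg·s⁻¹
  (c) J·m⁻¹ = N·m·m⁻¹ = kg·m·s⁻²
  (d) N = kg·m·s⁻²
All reduce to kg·m·s⁻² except (b), which is kg·s⁻¹.

(b)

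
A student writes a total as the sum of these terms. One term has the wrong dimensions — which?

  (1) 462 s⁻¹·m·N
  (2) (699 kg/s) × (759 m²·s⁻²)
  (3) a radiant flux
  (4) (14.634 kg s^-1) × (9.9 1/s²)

(4)

Dimensions:
  (1) N·m·s⁻¹ = kg·m·s⁻²·m·s⁻¹ = kg·m²·s⁻³
  (2) [kg·s⁻¹] · [m²·s⁻²] = kg·m²·s⁻³
  (3) [radiant flux] = kg·m²·s⁻³
  (4) [kg·s⁻¹] · [s⁻²] = kg·s⁻³
All reduce to kg·m²·s⁻³ except (4), which is kg·s⁻³.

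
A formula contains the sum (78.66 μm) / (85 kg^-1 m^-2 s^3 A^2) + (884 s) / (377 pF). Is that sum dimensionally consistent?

No

Expand each in SI base units:
  (78.66 μm) / (85 kg^-1 m^-2 s^3 A^2):  [m] / [kg⁻¹·m⁻²·s³·A²] = kg·m³·s⁻³·A⁻²
  (884 s) / (377 pF):  [s] / [kg⁻¹·m⁻²·s⁴·A²] = kg·m²·s⁻³·A⁻²
kg·m³·s⁻³·A⁻² ≠ kg·m²·s⁻³·A⁻², so they cannot be added.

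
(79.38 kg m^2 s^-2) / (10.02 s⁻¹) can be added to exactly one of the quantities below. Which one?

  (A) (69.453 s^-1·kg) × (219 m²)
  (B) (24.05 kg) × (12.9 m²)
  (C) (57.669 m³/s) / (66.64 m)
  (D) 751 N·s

(A)

Reference: [kg·m²·s⁻²] / [s⁻¹] = kg·m²·s⁻¹.
Each option:
  (A) [kg·s⁻¹] · [m²] = kg·m²·s⁻¹  ← same
  (B) [kg] · [m²] = kg·m²
  (C) [m³·s⁻¹] / [m] = m²·s⁻¹
  (D) N·s = kg·m·s⁻²·s = kg·m·s⁻¹
Only (A) matches kg·m²·s⁻¹.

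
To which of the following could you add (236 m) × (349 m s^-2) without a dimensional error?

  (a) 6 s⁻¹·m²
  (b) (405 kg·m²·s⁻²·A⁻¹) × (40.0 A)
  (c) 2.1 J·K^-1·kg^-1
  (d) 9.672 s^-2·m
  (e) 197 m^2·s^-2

Reference: [m] · [m·s⁻²] = m²·s⁻².
Each option:
  (a) m²·s⁻¹
  (b) [kg·m²·s⁻²·A⁻¹] · [A] = kg·m²·s⁻²
  (c) J·kg⁻¹·K⁻¹ = N·m·kg⁻¹·K⁻¹ = m²·s⁻²·K⁻¹
  (d) m·s⁻²
  (e) m²·s⁻²  ← same
Only (e) matches m²·s⁻².

(e)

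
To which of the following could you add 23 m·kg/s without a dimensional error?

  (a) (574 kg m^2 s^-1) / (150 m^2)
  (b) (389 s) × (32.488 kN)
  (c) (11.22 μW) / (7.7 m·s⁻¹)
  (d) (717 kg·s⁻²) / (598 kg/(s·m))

Reference: kg·m·s⁻¹.
Each option:
  (a) [kg·m²·s⁻¹] / [m²] = kg·s⁻¹
  (b) [s] · [kg·m·s⁻²] = kg·m·s⁻¹  ← same
  (c) [kg·m²·s⁻³] / [m·s⁻¹] = kg·m·s⁻²
  (d) [kg·s⁻²] / [kg·m⁻¹·s⁻¹] = m·s⁻¹
Only (b) matches kg·m·s⁻¹.

(b)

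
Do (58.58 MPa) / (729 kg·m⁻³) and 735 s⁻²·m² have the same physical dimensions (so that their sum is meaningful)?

In SI base units:
  (58.58 MPa) / (729 kg·m⁻³):  [kg·m⁻¹·s⁻²] / [kg·m⁻³] = m²·s⁻²
  735 s⁻²·m²:  m²·s⁻²
Both are m²·s⁻², so they have the same dimensions and can be added.

Yes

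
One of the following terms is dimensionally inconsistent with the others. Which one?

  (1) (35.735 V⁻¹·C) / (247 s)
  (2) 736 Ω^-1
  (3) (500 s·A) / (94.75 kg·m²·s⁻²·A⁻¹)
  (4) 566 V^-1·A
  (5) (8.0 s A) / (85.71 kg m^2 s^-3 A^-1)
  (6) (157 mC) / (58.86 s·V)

Work out the base dimensions of each:
  (1) [kg⁻¹·m⁻²·s⁴·A²] / [s] = kg⁻¹·m⁻²·s³·A²
  (2) Ω⁻¹ = (V·A⁻¹)⁻¹ = kg⁻¹·m⁻²·s³·A²
  (3) [s·A] / [kg·m²·s⁻²·A⁻¹] = kg⁻¹·m⁻²·s³·A²
  (4) A·V⁻¹ = A·(J·C⁻¹)⁻¹ = kg⁻¹·m⁻²·s³·A²
  (5) [s·A] / [kg·m²·s⁻³·A⁻¹] = kg⁻¹·m⁻²·s⁴·A²
  (6) [s·A] / [kg·m²·s⁻²·A⁻¹] = kg⁻¹·m⁻²·s³·A²
All reduce to kg⁻¹·m⁻²·s³·A² except (5), which is kg⁻¹·m⁻²·s⁴·A².

(5)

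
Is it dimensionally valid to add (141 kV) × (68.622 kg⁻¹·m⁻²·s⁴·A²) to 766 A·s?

Dimensions:
  (141 kV) × (68.622 kg⁻¹·m⁻²·s⁴·A²):  [kg·m²·s⁻³·A⁻¹] · [kg⁻¹·m⁻²·s⁴·A²] = s·A
  766 A·s:  A·s = s·A
Both are s·A, so they have the same dimensions and can be added.

Yes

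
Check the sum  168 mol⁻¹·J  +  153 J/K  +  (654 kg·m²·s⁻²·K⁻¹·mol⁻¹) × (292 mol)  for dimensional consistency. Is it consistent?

Expand each in SI base units:
  168 mol⁻¹·J:  J·mol⁻¹ = N·m·mol⁻¹ = kg·m²·s⁻²·mol⁻¹
  153 J/K:  J·K⁻¹ = N·m·K⁻¹ = kg·m²·s⁻²·K⁻¹
  (654 kg·m²·s⁻²·K⁻¹·mol⁻¹) × (292 mol):  [kg·m²·s⁻²·K⁻¹·mol⁻¹] · [mol] = kg·m²·s⁻²·K⁻¹
The terms do not share a single dimension (kg·m²·s⁻²·K⁻¹ vs kg·m²·s⁻²·mol⁻¹).

No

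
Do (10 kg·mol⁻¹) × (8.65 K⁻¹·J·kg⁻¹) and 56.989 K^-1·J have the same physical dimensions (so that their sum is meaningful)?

No

Dimensions:
  (10 kg·mol⁻¹) × (8.65 K⁻¹·J·kg⁻¹):  [kg·mol⁻¹] · [m²·s⁻²·K⁻¹] = kg·m²·s⁻²·K⁻¹·mol⁻¹
  56.989 K^-1·J:  J·K⁻¹ = N·m·K⁻¹ = kg·m²·s⁻²·K⁻¹
kg·m²·s⁻²·K⁻¹·mol⁻¹ ≠ kg·m²·s⁻²·K⁻¹, so they cannot be added.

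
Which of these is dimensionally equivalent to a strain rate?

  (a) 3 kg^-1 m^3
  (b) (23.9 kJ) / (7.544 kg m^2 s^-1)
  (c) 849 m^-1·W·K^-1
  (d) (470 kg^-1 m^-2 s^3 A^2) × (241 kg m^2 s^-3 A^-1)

Reference: [strain rate] = s⁻¹.
Each option:
  (a) kg⁻¹·m³
  (b) [kg·m²·s⁻²] / [kg·m²·s⁻¹] = s⁻¹  ← same
  (c) W·m⁻¹·K⁻¹ = J·s⁻¹·m⁻¹·K⁻¹ = kg·m·s⁻³·K⁻¹
  (d) [kg⁻¹·m⁻²·s³·A²] · [kg·m²·s⁻³·A⁻¹] = A
Only (b) matches s⁻¹.

(b)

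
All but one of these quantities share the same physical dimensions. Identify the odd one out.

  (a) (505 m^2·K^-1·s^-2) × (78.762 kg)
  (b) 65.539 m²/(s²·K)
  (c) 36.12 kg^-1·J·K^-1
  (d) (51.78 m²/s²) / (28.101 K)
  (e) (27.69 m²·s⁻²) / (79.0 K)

(a)

In SI base units:
  (a) [m²·s⁻²·K⁻¹] · [kg] = kg·m²·s⁻²·K⁻¹
  (b) m²·s⁻²·K⁻¹
  (c) J·kg⁻¹·K⁻¹ = N·m·kg⁻¹·K⁻¹ = m²·s⁻²·K⁻¹
  (d) [m²·s⁻²] / [K] = m²·s⁻²·K⁻¹
  (e) [m²·s⁻²] / [K] = m²·s⁻²·K⁻¹
All reduce to m²·s⁻²·K⁻¹ except (a), which is kg·m²·s⁻²·K⁻¹.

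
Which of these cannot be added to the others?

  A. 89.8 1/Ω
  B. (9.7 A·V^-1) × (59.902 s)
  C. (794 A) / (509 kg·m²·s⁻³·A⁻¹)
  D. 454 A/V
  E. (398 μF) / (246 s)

Work out the base dimensions of each:
  A. Ω⁻¹ = (V·A⁻¹)⁻¹ = kg⁻¹·m⁻²·s³·A²
  B. [kg⁻¹·m⁻²·s³·A²] · [s] = kg⁻¹·m⁻²·s⁴·A²
  C. [A] / [kg·m²·s⁻³·A⁻¹] = kg⁻¹·m⁻²·s³·A²
  D. A·V⁻¹ = A·(J·C⁻¹)⁻¹ = kg⁻¹·m⁻²·s³·A²
  E. [kg⁻¹·m⁻²·s⁴·A²] / [s] = kg⁻¹·m⁻²·s³·A²
All reduce to kg⁻¹·m⁻²·s³·A² except B., which is kg⁻¹·m⁻²·s⁴·A².

B.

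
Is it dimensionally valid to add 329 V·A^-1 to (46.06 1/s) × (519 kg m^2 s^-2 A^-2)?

Yes

Dimensions:
  329 V·A^-1:  V·A⁻¹ = J·C⁻¹·A⁻¹ = kg·m²·s⁻³·A⁻²
  (46.06 1/s) × (519 kg m^2 s^-2 A^-2):  [s⁻¹] · [kg·m²·s⁻²·A⁻²] = kg·m²·s⁻³·A⁻²
Both are kg·m²·s⁻³·A⁻², so they have the same dimensions and can be added.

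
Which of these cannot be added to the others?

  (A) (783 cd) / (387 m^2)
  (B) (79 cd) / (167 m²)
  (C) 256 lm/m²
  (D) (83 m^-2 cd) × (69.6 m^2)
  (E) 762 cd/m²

(D)

Work out the base dimensions of each:
  (A) [cd] / [m²] = m⁻²·cd
  (B) [cd] / [m²] = m⁻²·cd
  (C) lm·m⁻² = cd·m⁻² = m⁻²·cd
  (D) [m⁻²·cd] · [m²] = cd
  (E) cd·m⁻² = m⁻²·cd
All reduce to m⁻²·cd except (D), which is cd.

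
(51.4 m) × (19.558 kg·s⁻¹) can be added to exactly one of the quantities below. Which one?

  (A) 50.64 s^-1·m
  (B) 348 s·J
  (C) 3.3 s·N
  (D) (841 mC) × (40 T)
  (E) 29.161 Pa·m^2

Reference: [m] · [kg·s⁻¹] = kg·m·s⁻¹.
Each option:
  (A) m·s⁻¹
  (B) J·s = N·m·s = kg·m²·s⁻¹
  (C) N·s = kg·m·s⁻²·s = kg·m·s⁻¹  ← same
  (D) [s·A] · [kg·s⁻²·A⁻¹] = kg·s⁻¹
  (E) Pa·m² = N·m⁻²·m² = kg·m·s⁻²
Only (C) matches kg·m·s⁻¹.

(C)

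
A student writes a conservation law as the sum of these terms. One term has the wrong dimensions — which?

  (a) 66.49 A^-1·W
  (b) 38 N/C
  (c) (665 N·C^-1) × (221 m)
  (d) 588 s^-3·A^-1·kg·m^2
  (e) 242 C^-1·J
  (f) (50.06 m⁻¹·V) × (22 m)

(b)

Dimensions:
  (a) W·A⁻¹ = J·s⁻¹·A⁻¹ = kg·m²·s⁻³·A⁻¹
  (b) N·C⁻¹ = kg·m·s⁻²·(s·A)⁻¹ = kg·m·s⁻³·A⁻¹
  (c) [kg·m·s⁻³·A⁻¹] · [m] = kg·m²·s⁻³·A⁻¹
  (d) kg·m²·s⁻³·A⁻¹
  (e) J·C⁻¹ = N·m·(s·A)⁻¹ = kg·m²·s⁻³·A⁻¹
  (f) [kg·m·s⁻³·A⁻¹] · [m] = kg·m²·s⁻³·A⁻¹
All reduce to kg·m²·s⁻³·A⁻¹ except (b), which is kg·m·s⁻³·A⁻¹.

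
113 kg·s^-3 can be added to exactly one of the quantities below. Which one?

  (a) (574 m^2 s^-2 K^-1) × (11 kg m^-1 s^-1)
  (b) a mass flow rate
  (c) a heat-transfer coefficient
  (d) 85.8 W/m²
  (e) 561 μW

(d)

Reference: kg·s⁻³.
Each option:
  (a) [m²·s⁻²·K⁻¹] · [kg·m⁻¹·s⁻¹] = kg·m·s⁻³·K⁻¹
  (b) [mass flow rate] = kg·s⁻¹
  (c) [heat-transfer coefficient] = kg·s⁻³·K⁻¹
  (d) W·m⁻² = J·s⁻¹·m⁻² = kg·s⁻³  ← same
  (e) W = J·s⁻¹ = kg·m²·s⁻³
Only (d) matches kg·s⁻³.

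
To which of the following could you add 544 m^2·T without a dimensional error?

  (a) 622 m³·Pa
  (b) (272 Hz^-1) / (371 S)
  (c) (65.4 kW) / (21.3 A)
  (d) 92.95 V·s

Reference: T·m² = Wb·m⁻²·m² = kg·m²·s⁻²·A⁻¹.
Each option:
  (a) Pa·m³ = N·m⁻²·m³ = kg·m²·s⁻²
  (b) [s] / [kg⁻¹·m⁻²·s³·A²] = kg·m²·s⁻²·A⁻²
  (c) [kg·m²·s⁻³] / [A] = kg·m²·s⁻³·A⁻¹
  (d) V·s = J·C⁻¹·s = kg·m²·s⁻²·A⁻¹  ← same
Only (d) matches kg·m²·s⁻²·A⁻¹.

(d)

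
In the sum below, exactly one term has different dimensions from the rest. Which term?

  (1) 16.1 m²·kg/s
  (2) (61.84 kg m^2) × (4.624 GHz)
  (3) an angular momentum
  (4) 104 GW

Work out the base dimensions of each:
  (1) kg·m²·s⁻¹
  (2) [kg·m²] · [s⁻¹] = kg·m²·s⁻¹
  (3) [angular momentum] = kg·m²·s⁻¹
  (4) W = J·s⁻¹ = kg·m²·s⁻³
All reduce to kg·m²·s⁻¹ except (4), which is kg·m²·s⁻³.

(4)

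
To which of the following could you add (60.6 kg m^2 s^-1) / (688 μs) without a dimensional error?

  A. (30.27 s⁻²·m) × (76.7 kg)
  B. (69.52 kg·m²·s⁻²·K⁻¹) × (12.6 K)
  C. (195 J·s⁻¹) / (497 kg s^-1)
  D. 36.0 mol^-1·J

Reference: [kg·m²·s⁻¹] / [s] = kg·m²·s⁻².
Each option:
  A. [m·s⁻²] · [kg] = kg·m·s⁻²
  B. [kg·m²·s⁻²·K⁻¹] · [K] = kg·m²·s⁻²  ← same
  C. [kg·m²·s⁻³] / [kg·s⁻¹] = m²·s⁻²
  D. J·mol⁻¹ = N·m·mol⁻¹ = kg·m²·s⁻²·mol⁻¹
Only B. matches kg·m²·s⁻².

B.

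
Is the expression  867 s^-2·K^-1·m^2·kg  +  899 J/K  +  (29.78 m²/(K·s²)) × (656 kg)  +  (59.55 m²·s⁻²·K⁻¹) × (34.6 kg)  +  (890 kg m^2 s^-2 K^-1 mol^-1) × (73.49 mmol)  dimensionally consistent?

Yes

Expand each in SI base units:
  867 s^-2·K^-1·m^2·kg:  kg·m²·s⁻²·K⁻¹
  899 J/K:  J·K⁻¹ = N·m·K⁻¹ = kg·m²·s⁻²·K⁻¹
  (29.78 m²/(K·s²)) × (656 kg):  [m²·s⁻²·K⁻¹] · [kg] = kg·m²·s⁻²·K⁻¹
  (59.55 m²·s⁻²·K⁻¹) × (34.6 kg):  [m²·s⁻²·K⁻¹] · [kg] = kg·m²·s⁻²·K⁻¹
  (890 kg m^2 s^-2 K^-1 mol^-1) × (73.49 mmol):  [kg·m²·s⁻²·K⁻¹·mol⁻¹] · [mol] = kg·m²·s⁻²·K⁻¹
Every term reduces to kg·m²·s⁻²·K⁻¹.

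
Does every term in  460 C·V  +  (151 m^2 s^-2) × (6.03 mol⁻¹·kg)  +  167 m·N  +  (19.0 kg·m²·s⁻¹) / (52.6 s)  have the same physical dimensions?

No

In SI base units:
  460 C·V:  C·V = s·A·J·C⁻¹ = kg·m²·s⁻²
  (151 m^2 s^-2) × (6.03 mol⁻¹·kg):  [m²·s⁻²] · [kg·mol⁻¹] = kg·m²·s⁻²·mol⁻¹
  167 m·N:  N·m = kg·m·s⁻²·m = kg·m²·s⁻²
  (19.0 kg·m²·s⁻¹) / (52.6 s):  [kg·m²·s⁻¹] / [s] = kg·m²·s⁻²
The terms do not share a single dimension (kg·m²·s⁻² vs kg·m²·s⁻²·mol⁻¹).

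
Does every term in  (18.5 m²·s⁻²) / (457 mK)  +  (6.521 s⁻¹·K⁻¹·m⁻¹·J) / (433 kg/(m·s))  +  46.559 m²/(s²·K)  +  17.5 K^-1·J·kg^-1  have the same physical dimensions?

Yes

Reduce each to base SI dimensions:
  (18.5 m²·s⁻²) / (457 mK):  [m²·s⁻²] / [K] = m²·s⁻²·K⁻¹
  (6.521 s⁻¹·K⁻¹·m⁻¹·J) / (433 kg/(m·s)):  [kg·m·s⁻³·K⁻¹] / [kg·m⁻¹·s⁻¹] = m²·s⁻²·K⁻¹
  46.559 m²/(s²·K):  m²·s⁻²·K⁻¹
  17.5 K^-1·J·kg^-1:  J·kg⁻¹·K⁻¹ = N·m·kg⁻¹·K⁻¹ = m²·s⁻²·K⁻¹
Every term reduces to m²·s⁻²·K⁻¹.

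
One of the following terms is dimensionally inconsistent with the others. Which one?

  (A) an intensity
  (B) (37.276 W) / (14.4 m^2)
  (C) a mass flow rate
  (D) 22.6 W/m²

Dimensions:
  (A) [intensity] = kg·s⁻³
  (B) [kg·m²·s⁻³] / [m²] = kg·s⁻³
  (C) [mass flow rate] = kg·s⁻¹
  (D) W·m⁻² = J·s⁻¹·m⁻² = kg·s⁻³
All reduce to kg·s⁻³ except (C), which is kg·s⁻¹.

(C)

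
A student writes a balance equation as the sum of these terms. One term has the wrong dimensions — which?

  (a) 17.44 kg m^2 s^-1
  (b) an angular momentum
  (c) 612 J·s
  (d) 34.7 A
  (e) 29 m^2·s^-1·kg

In SI base units:
  (a) kg·m²·s⁻¹
  (b) [angular momentum] = kg·m²·s⁻¹
  (c) J·s = N·m·s = kg·m²·s⁻¹
  (d) A
  (e) kg·m²·s⁻¹
All reduce to kg·m²·s⁻¹ except (d), which is A.

(d)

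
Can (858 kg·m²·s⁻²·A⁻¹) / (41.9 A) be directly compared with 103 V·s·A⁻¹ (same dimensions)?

Dimensions:
  (858 kg·m²·s⁻²·A⁻¹) / (41.9 A):  [kg·m²·s⁻²·A⁻¹] / [A] = kg·m²·s⁻²·A⁻²
  103 V·s·A⁻¹:  V·s·A⁻¹ = J·C⁻¹·s·A⁻¹ = kg·m²·s⁻²·A⁻²
Both are kg·m²·s⁻²·A⁻², so they have the same dimensions and can be added.

Yes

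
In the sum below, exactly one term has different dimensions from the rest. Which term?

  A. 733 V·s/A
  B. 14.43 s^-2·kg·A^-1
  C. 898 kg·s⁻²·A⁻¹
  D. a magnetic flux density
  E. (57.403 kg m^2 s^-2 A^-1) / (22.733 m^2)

A.

Dimensions:
  A. V·s·A⁻¹ = J·C⁻¹·s·A⁻¹ = kg·m²·s⁻²·A⁻²
  B. kg·s⁻²·A⁻¹
  C. kg·s⁻²·A⁻¹
  D. [magnetic flux density] = kg·s⁻²·A⁻¹
  E. [kg·m²·s⁻²·A⁻¹] / [m²] = kg·s⁻²·A⁻¹
All reduce to kg·s⁻²·A⁻¹ except A., which is kg·m²·s⁻²·A⁻².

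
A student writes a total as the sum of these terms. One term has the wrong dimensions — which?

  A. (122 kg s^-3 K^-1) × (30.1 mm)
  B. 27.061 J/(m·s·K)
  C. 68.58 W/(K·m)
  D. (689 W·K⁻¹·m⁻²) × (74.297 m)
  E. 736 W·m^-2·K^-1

Expand each in SI base units:
  A. [kg·s⁻³·K⁻¹] · [m] = kg·m·s⁻³·K⁻¹
  B. J·s⁻¹·m⁻¹·K⁻¹ = N·m·s⁻¹·m⁻¹·K⁻¹ = kg·m·s⁻³·K⁻¹
  C. W·m⁻¹·K⁻¹ = J·s⁻¹·m⁻¹·K⁻¹ = kg·m·s⁻³·K⁻¹
  D. [kg·s⁻³·K⁻¹] · [m] = kg·m·s⁻³·K⁻¹
  E. W·m⁻²·K⁻¹ = J·s⁻¹·m⁻²·K⁻¹ = kg·s⁻³·K⁻¹
All reduce to kg·m·s⁻³·K⁻¹ except E., which is kg·s⁻³·K⁻¹.

E.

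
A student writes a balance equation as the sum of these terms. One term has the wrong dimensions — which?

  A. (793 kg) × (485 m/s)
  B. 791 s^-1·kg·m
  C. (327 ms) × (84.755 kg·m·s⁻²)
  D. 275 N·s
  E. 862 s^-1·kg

Work out the base dimensions of each:
  A. [kg] · [m·s⁻¹] = kg·m·s⁻¹
  B. kg·m·s⁻¹
  C. [s] · [kg·m·s⁻²] = kg·m·s⁻¹
  D. N·s = kg·m·s⁻²·s = kg·m·s⁻¹
  E. kg·s⁻¹
All reduce to kg·m·s⁻¹ except E., which is kg·s⁻¹.

E.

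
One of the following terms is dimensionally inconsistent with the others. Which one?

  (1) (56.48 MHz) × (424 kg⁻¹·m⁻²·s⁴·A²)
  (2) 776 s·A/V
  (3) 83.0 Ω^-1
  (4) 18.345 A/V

Dimensions:
  (1) [s⁻¹] · [kg⁻¹·m⁻²·s⁴·A²] = kg⁻¹·m⁻²·s³·A²
  (2) A·s·V⁻¹ = A·s·(J·C⁻¹)⁻¹ = kg⁻¹·m⁻²·s⁴·A²
  (3) Ω⁻¹ = (V·A⁻¹)⁻¹ = kg⁻¹·m⁻²·s³·A²
  (4) A·V⁻¹ = A·(J·C⁻¹)⁻¹ = kg⁻¹·m⁻²·s³·A²
All reduce to kg⁻¹·m⁻²·s³·A² except (2), which is kg⁻¹·m⁻²·s⁴·A².

(2)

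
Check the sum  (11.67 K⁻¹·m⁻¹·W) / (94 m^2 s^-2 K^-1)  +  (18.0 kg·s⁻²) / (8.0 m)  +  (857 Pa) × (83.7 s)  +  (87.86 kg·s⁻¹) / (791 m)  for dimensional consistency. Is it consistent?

Expand each in SI base units:
  (11.67 K⁻¹·m⁻¹·W) / (94 m^2 s^-2 K^-1):  [kg·m·s⁻³·K⁻¹] / [m²·s⁻²·K⁻¹] = kg·m⁻¹·s⁻¹
  (18.0 kg·s⁻²) / (8.0 m):  [kg·s⁻²] / [m] = kg·m⁻¹·s⁻²
  (857 Pa) × (83.7 s):  [kg·m⁻¹·s⁻²] · [s] = kg·m⁻¹·s⁻¹
  (87.86 kg·s⁻¹) / (791 m):  [kg·s⁻¹] / [m] = kg·m⁻¹·s⁻¹
The terms do not share a single dimension (kg·m⁻¹·s⁻² vs kg·m⁻¹·s⁻¹).

No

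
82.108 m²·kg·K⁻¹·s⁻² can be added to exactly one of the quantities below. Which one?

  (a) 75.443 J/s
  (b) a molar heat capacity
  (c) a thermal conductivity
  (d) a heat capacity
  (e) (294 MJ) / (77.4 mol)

(d)

Reference: kg·m²·s⁻²·K⁻¹.
Each option:
  (a) J·s⁻¹ = N·m·s⁻¹ = kg·m²·s⁻³
  (b) [molar heat capacity] = kg·m²·s⁻²·K⁻¹·mol⁻¹
  (c) [thermal conductivity] = kg·m·s⁻³·K⁻¹
  (d) [heat capacity] = kg·m²·s⁻²·K⁻¹  ← same
  (e) [kg·m²·s⁻²] / [mol] = kg·m²·s⁻²·mol⁻¹
Only (d) matches kg·m²·s⁻²·K⁻¹.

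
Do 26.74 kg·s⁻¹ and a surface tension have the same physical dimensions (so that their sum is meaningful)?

Dimensions:
  26.74 kg·s⁻¹:  kg·s⁻¹
  a surface tension:  [surface tension] = kg·s⁻²
kg·s⁻¹ ≠ kg·s⁻², so they cannot be added.

No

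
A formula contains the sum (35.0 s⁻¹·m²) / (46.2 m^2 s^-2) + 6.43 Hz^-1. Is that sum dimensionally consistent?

Expand each in SI base units:
  (35.0 s⁻¹·m²) / (46.2 m^2 s^-2):  [m²·s⁻¹] / [m²·s⁻²] = s
  6.43 Hz^-1:  Hz⁻¹ = (s⁻¹)⁻¹ = s
Both are s, so they have the same dimensions and can be added.

Yes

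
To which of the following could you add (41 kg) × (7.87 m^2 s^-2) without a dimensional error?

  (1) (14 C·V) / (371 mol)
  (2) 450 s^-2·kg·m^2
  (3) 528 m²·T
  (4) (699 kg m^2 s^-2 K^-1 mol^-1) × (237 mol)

Reference: [kg] · [m²·s⁻²] = kg·m²·s⁻².
Each option:
  (1) [kg·m²·s⁻²] / [mol] = kg·m²·s⁻²·mol⁻¹
  (2) kg·m²·s⁻²  ← same
  (3) T·m² = Wb·m⁻²·m² = kg·m²·s⁻²·A⁻¹
  (4) [kg·m²·s⁻²·K⁻¹·mol⁻¹] · [mol] = kg·m²·s⁻²·K⁻¹
Only (2) matches kg·m²·s⁻².

(2)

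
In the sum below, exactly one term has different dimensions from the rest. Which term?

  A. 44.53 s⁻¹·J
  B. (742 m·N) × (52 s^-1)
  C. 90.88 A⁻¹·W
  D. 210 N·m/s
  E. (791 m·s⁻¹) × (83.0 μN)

C.

Work out the base dimensions of each:
  A. J·s⁻¹ = N·m·s⁻¹ = kg·m²·s⁻³
  B. [kg·m²·s⁻²] · [s⁻¹] = kg·m²·s⁻³
  C. W·A⁻¹ = J·s⁻¹·A⁻¹ = kg·m²·s⁻³·A⁻¹
  D. N·m·s⁻¹ = kg·m·s⁻²·m·s⁻¹ = kg·m²·s⁻³
  E. [m·s⁻¹] · [kg·m·s⁻²] = kg·m²·s⁻³
All reduce to kg·m²·s⁻³ except C., which is kg·m²·s⁻³·A⁻¹.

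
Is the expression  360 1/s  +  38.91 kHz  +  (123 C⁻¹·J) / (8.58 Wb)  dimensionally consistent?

Work out the base dimensions of each:
  360 1/s:  s⁻¹
  38.91 kHz:  Hz = s⁻¹
  (123 C⁻¹·J) / (8.58 Wb):  [kg·m²·s⁻³·A⁻¹] / [kg·m²·s⁻²·A⁻¹] = s⁻¹
Every term reduces to s⁻¹.

Yes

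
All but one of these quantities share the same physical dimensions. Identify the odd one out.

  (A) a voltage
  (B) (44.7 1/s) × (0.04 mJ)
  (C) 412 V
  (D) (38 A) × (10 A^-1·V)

Dimensions:
  (A) [voltage] = kg·m²·s⁻³·A⁻¹
  (B) [s⁻¹] · [kg·m²·s⁻²] = kg·m²·s⁻³
  (C) V = J·C⁻¹ = kg·m²·s⁻³·A⁻¹
  (D) [A] · [kg·m²·s⁻³·A⁻²] = kg·m²·s⁻³·A⁻¹
All reduce to kg·m²·s⁻³·A⁻¹ except (B), which is kg·m²·s⁻³.

(B)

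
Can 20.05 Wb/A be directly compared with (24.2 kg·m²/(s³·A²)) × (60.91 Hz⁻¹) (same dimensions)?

Yes

In SI base units:
  20.05 Wb/A:  Wb·A⁻¹ = V·s·A⁻¹ = kg·m²·s⁻²·A⁻²
  (24.2 kg·m²/(s³·A²)) × (60.91 Hz⁻¹):  [kg·m²·s⁻³·A⁻²] · [s] = kg·m²·s⁻²·A⁻²
Both are kg·m²·s⁻²·A⁻², so they have the same dimensions and can be added.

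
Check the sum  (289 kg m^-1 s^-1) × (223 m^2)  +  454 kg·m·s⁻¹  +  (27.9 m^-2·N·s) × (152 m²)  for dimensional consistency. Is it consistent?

In SI base units:
  (289 kg m^-1 s^-1) × (223 m^2):  [kg·m⁻¹·s⁻¹] · [m²] = kg·m·s⁻¹
  454 kg·m·s⁻¹:  kg·m·s⁻¹
  (27.9 m^-2·N·s) × (152 m²):  [kg·m⁻¹·s⁻¹] · [m²] = kg·m·s⁻¹
Every term reduces to kg·m·s⁻¹.

Yes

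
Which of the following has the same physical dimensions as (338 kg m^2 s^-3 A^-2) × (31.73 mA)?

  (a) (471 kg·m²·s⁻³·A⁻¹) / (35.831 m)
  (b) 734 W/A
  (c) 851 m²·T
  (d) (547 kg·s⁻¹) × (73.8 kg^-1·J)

Reference: [kg·m²·s⁻³·A⁻²] · [A] = kg·m²·s⁻³·A⁻¹.
Each option:
  (a) [kg·m²·s⁻³·A⁻¹] / [m] = kg·m·s⁻³·A⁻¹
  (b) W·A⁻¹ = J·s⁻¹·A⁻¹ = kg·m²·s⁻³·A⁻¹  ← same
  (c) T·m² = Wb·m⁻²·m² = kg·m²·s⁻²·A⁻¹
  (d) [kg·s⁻¹] · [m²·s⁻²] = kg·m²·s⁻³
Only (b) matches kg·m²·s⁻³·A⁻¹.

(b)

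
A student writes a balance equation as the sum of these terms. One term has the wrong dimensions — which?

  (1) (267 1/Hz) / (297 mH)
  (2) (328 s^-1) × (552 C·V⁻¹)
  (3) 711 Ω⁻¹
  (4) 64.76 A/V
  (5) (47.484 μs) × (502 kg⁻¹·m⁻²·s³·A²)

(5)

Work out the base dimensions of each:
  (1) [s] / [kg·m²·s⁻²·A⁻²] = kg⁻¹·m⁻²·s³·A²
  (2) [s⁻¹] · [kg⁻¹·m⁻²·s⁴·A²] = kg⁻¹·m⁻²·s³·A²
  (3) Ω⁻¹ = (V·A⁻¹)⁻¹ = kg⁻¹·m⁻²·s³·A²
  (4) A·V⁻¹ = A·(J·C⁻¹)⁻¹ = kg⁻¹·m⁻²·s³·A²
  (5) [s] · [kg⁻¹·m⁻²·s³·A²] = kg⁻¹·m⁻²·s⁴·A²
All reduce to kg⁻¹·m⁻²·s³·A² except (5), which is kg⁻¹·m⁻²·s⁴·A².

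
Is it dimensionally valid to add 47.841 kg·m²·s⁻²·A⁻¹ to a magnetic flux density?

In SI base units:
  47.841 kg·m²·s⁻²·A⁻¹:  kg·m²·s⁻²·A⁻¹
  a magnetic flux density:  [magnetic flux density] = kg·s⁻²·A⁻¹
kg·m²·s⁻²·A⁻¹ ≠ kg·s⁻²·A⁻¹, so they cannot be added.

No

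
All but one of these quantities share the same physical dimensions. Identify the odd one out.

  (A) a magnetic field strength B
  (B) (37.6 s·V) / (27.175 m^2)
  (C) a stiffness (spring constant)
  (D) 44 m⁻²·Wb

(C)

Dimensions:
  (A) [magnetic field strength B] = kg·s⁻²·A⁻¹
  (B) [kg·m²·s⁻²·A⁻¹] / [m²] = kg·s⁻²·A⁻¹
  (C) [stiffness (spring constant)] = kg·s⁻²
  (D) Wb·m⁻² = V·s·m⁻² = kg·s⁻²·A⁻¹
All reduce to kg·s⁻²·A⁻¹ except (C), which is kg·s⁻².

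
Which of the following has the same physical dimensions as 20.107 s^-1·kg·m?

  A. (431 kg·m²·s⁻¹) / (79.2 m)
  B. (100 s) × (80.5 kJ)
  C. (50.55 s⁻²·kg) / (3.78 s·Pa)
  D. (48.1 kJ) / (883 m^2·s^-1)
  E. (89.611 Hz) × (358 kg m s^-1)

Reference: kg·m·s⁻¹.
Each option:
  A. [kg·m²·s⁻¹] / [m] = kg·m·s⁻¹  ← same
  B. [s] · [kg·m²·s⁻²] = kg·m²·s⁻¹
  C. [kg·s⁻²] / [kg·m⁻¹·s⁻¹] = m·s⁻¹
  D. [kg·m²·s⁻²] / [m²·s⁻¹] = kg·s⁻¹
  E. [s⁻¹] · [kg·m·s⁻¹] = kg·m·s⁻²
Only A. matches kg·m·s⁻¹.

A.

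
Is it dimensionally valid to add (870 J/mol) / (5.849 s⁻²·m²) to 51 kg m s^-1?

No

Expand each in SI base units:
  (870 J/mol) / (5.849 s⁻²·m²):  [kg·m²·s⁻²·mol⁻¹] / [m²·s⁻²] = kg·mol⁻¹
  51 kg m s^-1:  kg·m·s⁻¹
kg·mol⁻¹ ≠ kg·m·s⁻¹, so they cannot be added.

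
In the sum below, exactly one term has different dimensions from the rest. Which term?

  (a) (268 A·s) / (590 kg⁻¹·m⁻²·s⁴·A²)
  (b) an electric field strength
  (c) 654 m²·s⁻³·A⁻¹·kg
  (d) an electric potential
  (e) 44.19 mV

Reduce each to base SI dimensions:
  (a) [s·A] / [kg⁻¹·m⁻²·s⁴·A²] = kg·m²·s⁻³·A⁻¹
  (b) [electric field strength] = kg·m·s⁻³·A⁻¹
  (c) kg·m²·s⁻³·A⁻¹
  (d) [electric potential] = kg·m²·s⁻³·A⁻¹
  (e) V = J·C⁻¹ = kg·m²·s⁻³·A⁻¹
All reduce to kg·m²·s⁻³·A⁻¹ except (b), which is kg·m·s⁻³·A⁻¹.

(b)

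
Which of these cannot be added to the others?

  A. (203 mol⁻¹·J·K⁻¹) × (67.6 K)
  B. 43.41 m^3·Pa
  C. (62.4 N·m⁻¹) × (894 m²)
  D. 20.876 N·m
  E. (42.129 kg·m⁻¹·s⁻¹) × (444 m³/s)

Reduce each to base SI dimensions:
  A. [kg·m²·s⁻²·K⁻¹·mol⁻¹] · [K] = kg·m²·s⁻²·mol⁻¹
  B. Pa·m³ = N·m⁻²·m³ = kg·m²·s⁻²
  C. [kg·s⁻²] · [m²] = kg·m²·s⁻²
  D. N·m = kg·m·s⁻²·m = kg·m²·s⁻²
  E. [kg·m⁻¹·s⁻¹] · [m³·s⁻¹] = kg·m²·s⁻²
All reduce to kg·m²·s⁻² except A., which is kg·m²·s⁻²·mol⁻¹.

A.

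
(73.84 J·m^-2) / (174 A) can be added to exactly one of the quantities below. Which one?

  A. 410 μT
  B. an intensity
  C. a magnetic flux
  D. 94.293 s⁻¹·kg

A.

Reference: [kg·s⁻²] / [A] = kg·s⁻²·A⁻¹.
Each option:
  A. T = Wb·m⁻² = kg·s⁻²·A⁻¹  ← same
  B. [intensity] = kg·s⁻³
  C. [magnetic flux] = kg·m²·s⁻²·A⁻¹
  D. kg·s⁻¹
Only A. matches kg·s⁻²·A⁻¹.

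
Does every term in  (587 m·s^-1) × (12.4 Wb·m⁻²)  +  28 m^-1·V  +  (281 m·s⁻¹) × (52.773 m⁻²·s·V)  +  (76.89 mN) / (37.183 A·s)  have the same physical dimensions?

Work out the base dimensions of each:
  (587 m·s^-1) × (12.4 Wb·m⁻²):  [m·s⁻¹] · [kg·s⁻²·A⁻¹] = kg·m·s⁻³·A⁻¹
  28 m^-1·V:  V·m⁻¹ = J·C⁻¹·m⁻¹ = kg·m·s⁻³·A⁻¹
  (281 m·s⁻¹) × (52.773 m⁻²·s·V):  [m·s⁻¹] · [kg·s⁻²·A⁻¹] = kg·m·s⁻³·A⁻¹
  (76.89 mN) / (37.183 A·s):  [kg·m·s⁻²] / [s·A] = kg·m·s⁻³·A⁻¹
Every term reduces to kg·m·s⁻³·A⁻¹.

Yes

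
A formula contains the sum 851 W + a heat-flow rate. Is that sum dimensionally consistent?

Yes

Reduce each to base SI dimensions:
  851 W:  W = J·s⁻¹ = kg·m²·s⁻³
  a heat-flow rate:  [heat-flow rate] = kg·m²·s⁻³
Both are kg·m²·s⁻³, so they have the same dimensions and can be added.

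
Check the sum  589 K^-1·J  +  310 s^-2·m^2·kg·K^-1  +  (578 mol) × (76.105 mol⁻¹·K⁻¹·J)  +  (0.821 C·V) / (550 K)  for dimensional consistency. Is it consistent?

Yes

Work out the base dimensions of each:
  589 K^-1·J:  J·K⁻¹ = N·m·K⁻¹ = kg·m²·s⁻²·K⁻¹
  310 s^-2·m^2·kg·K^-1:  kg·m²·s⁻²·K⁻¹
  (578 mol) × (76.105 mol⁻¹·K⁻¹·J):  [mol] · [kg·m²·s⁻²·K⁻¹·mol⁻¹] = kg·m²·s⁻²·K⁻¹
  (0.821 C·V) / (550 K):  [kg·m²·s⁻²] / [K] = kg·m²·s⁻²·K⁻¹
Every term reduces to kg·m²·s⁻²·K⁻¹.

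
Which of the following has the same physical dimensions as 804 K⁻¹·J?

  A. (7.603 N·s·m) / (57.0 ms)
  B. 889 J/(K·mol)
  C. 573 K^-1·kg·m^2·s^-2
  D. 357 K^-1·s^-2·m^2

Reference: J·K⁻¹ = N·m·K⁻¹ = kg·m²·s⁻²·K⁻¹.
Each option:
  A. [kg·m²·s⁻¹] / [s] = kg·m²·s⁻²
  B. J·mol⁻¹·K⁻¹ = N·m·mol⁻¹·K⁻¹ = kg·m²·s⁻²·K⁻¹·mol⁻¹
  C. kg·m²·s⁻²·K⁻¹  ← same
  D. m²·s⁻²·K⁻¹
Only C. matches kg·m²·s⁻²·K⁻¹.

C.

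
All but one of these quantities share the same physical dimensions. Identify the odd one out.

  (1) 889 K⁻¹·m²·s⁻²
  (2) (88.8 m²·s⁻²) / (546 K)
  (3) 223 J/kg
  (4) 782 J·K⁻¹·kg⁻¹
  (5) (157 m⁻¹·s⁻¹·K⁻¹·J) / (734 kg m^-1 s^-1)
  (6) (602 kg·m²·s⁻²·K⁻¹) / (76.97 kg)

(3)

In SI base units:
  (1) m²·s⁻²·K⁻¹
  (2) [m²·s⁻²] / [K] = m²·s⁻²·K⁻¹
  (3) J·kg⁻¹ = N·m·kg⁻¹ = m²·s⁻²
  (4) J·kg⁻¹·K⁻¹ = N·m·kg⁻¹·K⁻¹ = m²·s⁻²·K⁻¹
  (5) [kg·m·s⁻³·K⁻¹] / [kg·m⁻¹·s⁻¹] = m²·s⁻²·K⁻¹
  (6) [kg·m²·s⁻²·K⁻¹] / [kg] = m²·s⁻²·K⁻¹
All reduce to m²·s⁻²·K⁻¹ except (3), which is m²·s⁻².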